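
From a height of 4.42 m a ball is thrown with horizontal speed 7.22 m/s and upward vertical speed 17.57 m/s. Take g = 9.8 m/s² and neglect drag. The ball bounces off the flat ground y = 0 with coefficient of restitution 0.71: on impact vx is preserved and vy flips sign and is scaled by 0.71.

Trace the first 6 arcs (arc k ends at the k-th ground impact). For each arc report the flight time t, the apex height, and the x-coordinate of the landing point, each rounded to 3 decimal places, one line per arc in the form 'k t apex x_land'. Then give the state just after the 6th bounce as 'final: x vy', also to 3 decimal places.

1 3.822 20.170 27.593
2 2.881 10.168 48.394
3 2.046 5.126 63.163
4 1.452 2.584 73.648
5 1.031 1.303 81.093
6 0.732 0.657 86.379
final: 86.379 2.547

Arc 1: start y=4.420, vy=17.570 → t=3.822, apex=20.170, x_land=27.593, impact vy=-19.883
  bounce: vy ← 0.71·19.883 = 14.117
Arc 2: start y=0.000, vy=14.117 → t=2.881, apex=10.168, x_land=48.394, impact vy=-14.117
  bounce: vy ← 0.71·14.117 = 10.023
Arc 3: start y=0.000, vy=10.023 → t=2.046, apex=5.126, x_land=63.163, impact vy=-10.023
  bounce: vy ← 0.71·10.023 = 7.116
Arc 4: start y=0.000, vy=7.116 → t=1.452, apex=2.584, x_land=73.648, impact vy=-7.116
  bounce: vy ← 0.71·7.116 = 5.053
Arc 5: start y=0.000, vy=5.053 → t=1.031, apex=1.303, x_land=81.093, impact vy=-5.053
  bounce: vy ← 0.71·5.053 = 3.587
Arc 6: start y=0.000, vy=3.587 → t=0.732, apex=0.657, x_land=86.379, impact vy=-3.587
  bounce: vy ← 0.71·3.587 = 2.547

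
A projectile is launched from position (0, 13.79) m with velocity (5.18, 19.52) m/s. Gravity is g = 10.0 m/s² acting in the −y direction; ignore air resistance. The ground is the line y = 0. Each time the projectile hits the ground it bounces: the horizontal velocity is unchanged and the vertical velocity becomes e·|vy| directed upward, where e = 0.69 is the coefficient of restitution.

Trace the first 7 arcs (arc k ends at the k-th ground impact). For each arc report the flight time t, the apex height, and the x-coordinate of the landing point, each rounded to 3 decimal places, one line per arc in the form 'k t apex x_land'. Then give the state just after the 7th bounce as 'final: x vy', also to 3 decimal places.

1 4.515 32.842 23.387
2 3.537 15.636 41.707
3 2.440 7.444 54.349
4 1.684 3.544 63.071
5 1.162 1.687 69.089
6 0.802 0.803 73.242
7 0.553 0.382 76.107
final: 76.107 1.908

Arc 1: start y=13.790, vy=19.520 → t=4.515, apex=32.842, x_land=23.387, impact vy=-25.629
  bounce: vy ← 0.69·25.629 = 17.684
Arc 2: start y=0.000, vy=17.684 → t=3.537, apex=15.636, x_land=41.707, impact vy=-17.684
  bounce: vy ← 0.69·17.684 = 12.202
Arc 3: start y=0.000, vy=12.202 → t=2.440, apex=7.444, x_land=54.349, impact vy=-12.202
  bounce: vy ← 0.69·12.202 = 8.419
Arc 4: start y=0.000, vy=8.419 → t=1.684, apex=3.544, x_land=63.071, impact vy=-8.419
  bounce: vy ← 0.69·8.419 = 5.809
Arc 5: start y=0.000, vy=5.809 → t=1.162, apex=1.687, x_land=69.089, impact vy=-5.809
  bounce: vy ← 0.69·5.809 = 4.008
Arc 6: start y=0.000, vy=4.008 → t=0.802, apex=0.803, x_land=73.242, impact vy=-4.008
  bounce: vy ← 0.69·4.008 = 2.766
Arc 7: start y=0.000, vy=2.766 → t=0.553, apex=0.382, x_land=76.107, impact vy=-2.766
  bounce: vy ← 0.69·2.766 = 1.908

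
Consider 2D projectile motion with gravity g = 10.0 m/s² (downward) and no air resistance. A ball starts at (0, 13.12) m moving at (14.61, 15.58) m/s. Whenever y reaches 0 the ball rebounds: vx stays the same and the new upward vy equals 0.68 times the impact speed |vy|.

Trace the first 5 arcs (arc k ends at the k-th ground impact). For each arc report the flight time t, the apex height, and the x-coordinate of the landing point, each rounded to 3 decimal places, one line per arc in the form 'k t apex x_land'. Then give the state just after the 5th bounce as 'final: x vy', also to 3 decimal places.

Arc 1: start y=13.120, vy=15.580 → t=3.806, apex=25.257, x_land=55.599, impact vy=-22.475
  bounce: vy ← 0.68·22.475 = 15.283
Arc 2: start y=0.000, vy=15.283 → t=3.057, apex=11.679, x_land=100.256, impact vy=-15.283
  bounce: vy ← 0.68·15.283 = 10.393
Arc 3: start y=0.000, vy=10.393 → t=2.079, apex=5.400, x_land=130.623, impact vy=-10.393
  bounce: vy ← 0.68·10.393 = 7.067
Arc 4: start y=0.000, vy=7.067 → t=1.413, apex=2.497, x_land=151.273, impact vy=-7.067
  bounce: vy ← 0.68·7.067 = 4.806
Arc 5: start y=0.000, vy=4.806 → t=0.961, apex=1.155, x_land=165.314, impact vy=-4.806
  bounce: vy ← 0.68·4.806 = 3.268

1 3.806 25.257 55.599
2 3.057 11.679 100.256
3 2.079 5.400 130.623
4 1.413 2.497 151.273
5 0.961 1.155 165.314
final: 165.314 3.268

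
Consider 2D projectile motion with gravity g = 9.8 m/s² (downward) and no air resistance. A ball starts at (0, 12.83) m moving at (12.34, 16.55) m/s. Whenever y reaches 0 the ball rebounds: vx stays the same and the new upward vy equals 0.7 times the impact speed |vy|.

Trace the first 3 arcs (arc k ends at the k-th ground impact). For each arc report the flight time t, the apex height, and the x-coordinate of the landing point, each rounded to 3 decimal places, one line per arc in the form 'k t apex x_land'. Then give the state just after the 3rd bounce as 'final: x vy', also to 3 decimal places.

1 4.028 26.805 49.701
2 3.274 13.134 90.108
3 2.292 6.436 118.392
final: 118.392 7.862

Arc 1: start y=12.830, vy=16.550 → t=4.028, apex=26.805, x_land=49.701, impact vy=-22.921
  bounce: vy ← 0.7·22.921 = 16.045
Arc 2: start y=0.000, vy=16.045 → t=3.274, apex=13.134, x_land=90.108, impact vy=-16.045
  bounce: vy ← 0.7·16.045 = 11.231
Arc 3: start y=0.000, vy=11.231 → t=2.292, apex=6.436, x_land=118.392, impact vy=-11.231
  bounce: vy ← 0.7·11.231 = 7.862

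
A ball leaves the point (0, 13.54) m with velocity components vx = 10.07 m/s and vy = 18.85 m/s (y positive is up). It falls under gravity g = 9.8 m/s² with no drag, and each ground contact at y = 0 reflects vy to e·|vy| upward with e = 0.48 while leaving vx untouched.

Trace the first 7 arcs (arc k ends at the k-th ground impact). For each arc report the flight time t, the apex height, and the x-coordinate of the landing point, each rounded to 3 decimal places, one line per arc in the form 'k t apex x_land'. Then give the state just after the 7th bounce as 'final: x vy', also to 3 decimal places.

Arc 1: start y=13.540, vy=18.850 → t=4.466, apex=31.669, x_land=44.970, impact vy=-24.914
  bounce: vy ← 0.48·24.914 = 11.959
Arc 2: start y=0.000, vy=11.959 → t=2.441, apex=7.296, x_land=69.546, impact vy=-11.959
  bounce: vy ← 0.48·11.959 = 5.740
Arc 3: start y=0.000, vy=5.740 → t=1.171, apex=1.681, x_land=81.343, impact vy=-5.740
  bounce: vy ← 0.48·5.740 = 2.755
Arc 4: start y=0.000, vy=2.755 → t=0.562, apex=0.387, x_land=87.005, impact vy=-2.755
  bounce: vy ← 0.48·2.755 = 1.323
Arc 5: start y=0.000, vy=1.323 → t=0.270, apex=0.089, x_land=89.723, impact vy=-1.323
  bounce: vy ← 0.48·1.323 = 0.635
Arc 6: start y=0.000, vy=0.635 → t=0.130, apex=0.021, x_land=91.028, impact vy=-0.635
  bounce: vy ← 0.48·0.635 = 0.305
Arc 7: start y=0.000, vy=0.305 → t=0.062, apex=0.005, x_land=91.654, impact vy=-0.305
  bounce: vy ← 0.48·0.305 = 0.146

1 4.466 31.669 44.970
2 2.441 7.296 69.546
3 1.171 1.681 81.343
4 0.562 0.387 87.005
5 0.270 0.089 89.723
6 0.130 0.021 91.028
7 0.062 0.005 91.654
final: 91.654 0.146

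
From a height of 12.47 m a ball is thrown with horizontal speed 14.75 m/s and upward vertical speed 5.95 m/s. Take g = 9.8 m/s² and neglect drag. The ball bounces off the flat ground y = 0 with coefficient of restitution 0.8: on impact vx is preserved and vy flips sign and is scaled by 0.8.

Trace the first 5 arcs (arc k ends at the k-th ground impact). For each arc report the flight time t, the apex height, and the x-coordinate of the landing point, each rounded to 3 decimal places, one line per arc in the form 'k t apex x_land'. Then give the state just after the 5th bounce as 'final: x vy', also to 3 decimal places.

Arc 1: start y=12.470, vy=5.950 → t=2.314, apex=14.276, x_land=34.132, impact vy=-16.728
  bounce: vy ← 0.8·16.728 = 13.382
Arc 2: start y=0.000, vy=13.382 → t=2.731, apex=9.137, x_land=74.415, impact vy=-13.382
  bounce: vy ← 0.8·13.382 = 10.706
Arc 3: start y=0.000, vy=10.706 → t=2.185, apex=5.848, x_land=106.641, impact vy=-10.706
  bounce: vy ← 0.8·10.706 = 8.565
Arc 4: start y=0.000, vy=8.565 → t=1.748, apex=3.742, x_land=132.423, impact vy=-8.565
  bounce: vy ← 0.8·8.565 = 6.852
Arc 5: start y=0.000, vy=6.852 → t=1.398, apex=2.395, x_land=153.047, impact vy=-6.852
  bounce: vy ← 0.8·6.852 = 5.481

1 2.314 14.276 34.132
2 2.731 9.137 74.415
3 2.185 5.848 106.641
4 1.748 3.742 132.423
5 1.398 2.395 153.047
final: 153.047 5.481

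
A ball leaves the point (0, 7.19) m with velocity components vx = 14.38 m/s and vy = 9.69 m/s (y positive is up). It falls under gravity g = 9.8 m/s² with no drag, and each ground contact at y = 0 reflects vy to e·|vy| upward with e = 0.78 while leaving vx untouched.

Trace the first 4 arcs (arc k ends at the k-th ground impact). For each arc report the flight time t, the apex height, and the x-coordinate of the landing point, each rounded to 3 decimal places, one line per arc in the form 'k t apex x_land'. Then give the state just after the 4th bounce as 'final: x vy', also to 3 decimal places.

Arc 1: start y=7.190, vy=9.690 → t=2.552, apex=11.981, x_land=36.704, impact vy=-15.324
  bounce: vy ← 0.78·15.324 = 11.953
Arc 2: start y=0.000, vy=11.953 → t=2.439, apex=7.289, x_land=71.781, impact vy=-11.953
  bounce: vy ← 0.78·11.953 = 9.323
Arc 3: start y=0.000, vy=9.323 → t=1.903, apex=4.435, x_land=99.141, impact vy=-9.323
  bounce: vy ← 0.78·9.323 = 7.272
Arc 4: start y=0.000, vy=7.272 → t=1.484, apex=2.698, x_land=120.482, impact vy=-7.272
  bounce: vy ← 0.78·7.272 = 5.672

1 2.552 11.981 36.704
2 2.439 7.289 71.781
3 1.903 4.435 99.141
4 1.484 2.698 120.482
final: 120.482 5.672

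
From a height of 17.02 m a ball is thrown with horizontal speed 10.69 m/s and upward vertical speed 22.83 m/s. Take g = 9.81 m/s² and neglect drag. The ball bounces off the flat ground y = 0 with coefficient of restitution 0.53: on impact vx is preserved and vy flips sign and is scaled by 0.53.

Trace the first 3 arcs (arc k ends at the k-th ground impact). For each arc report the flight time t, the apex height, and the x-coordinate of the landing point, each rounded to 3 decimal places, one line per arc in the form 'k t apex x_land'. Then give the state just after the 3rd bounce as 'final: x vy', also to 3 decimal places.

Arc 1: start y=17.020, vy=22.830 → t=5.308, apex=43.585, x_land=56.744, impact vy=-29.243
  bounce: vy ← 0.53·29.243 = 15.499
Arc 2: start y=0.000, vy=15.499 → t=3.160, apex=12.243, x_land=90.522, impact vy=-15.499
  bounce: vy ← 0.53·15.499 = 8.214
Arc 3: start y=0.000, vy=8.214 → t=1.675, apex=3.439, x_land=108.424, impact vy=-8.214
  bounce: vy ← 0.53·8.214 = 4.354

1 5.308 43.585 56.744
2 3.160 12.243 90.522
3 1.675 3.439 108.424
final: 108.424 4.354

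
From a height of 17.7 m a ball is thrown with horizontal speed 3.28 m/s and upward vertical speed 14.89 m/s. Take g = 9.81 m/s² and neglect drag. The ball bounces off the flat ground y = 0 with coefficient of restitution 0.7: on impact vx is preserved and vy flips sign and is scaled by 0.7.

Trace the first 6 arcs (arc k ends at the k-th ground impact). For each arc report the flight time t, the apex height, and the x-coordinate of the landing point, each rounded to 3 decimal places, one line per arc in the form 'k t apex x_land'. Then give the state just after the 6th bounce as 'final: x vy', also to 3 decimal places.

Arc 1: start y=17.700, vy=14.890 → t=3.949, apex=29.000, x_land=12.954, impact vy=-23.853
  bounce: vy ← 0.7·23.853 = 16.697
Arc 2: start y=0.000, vy=16.697 → t=3.404, apex=14.210, x_land=24.120, impact vy=-16.697
  bounce: vy ← 0.7·16.697 = 11.688
Arc 3: start y=0.000, vy=11.688 → t=2.383, apex=6.963, x_land=31.936, impact vy=-11.688
  bounce: vy ← 0.7·11.688 = 8.182
Arc 4: start y=0.000, vy=8.182 → t=1.668, apex=3.412, x_land=37.407, impact vy=-8.182
  bounce: vy ← 0.7·8.182 = 5.727
Arc 5: start y=0.000, vy=5.727 → t=1.168, apex=1.672, x_land=41.237, impact vy=-5.727
  bounce: vy ← 0.7·5.727 = 4.009
Arc 6: start y=0.000, vy=4.009 → t=0.817, apex=0.819, x_land=43.917, impact vy=-4.009
  bounce: vy ← 0.7·4.009 = 2.806

1 3.949 29.000 12.954
2 3.404 14.210 24.120
3 2.383 6.963 31.936
4 1.668 3.412 37.407
5 1.168 1.672 41.237
6 0.817 0.819 43.917
final: 43.917 2.806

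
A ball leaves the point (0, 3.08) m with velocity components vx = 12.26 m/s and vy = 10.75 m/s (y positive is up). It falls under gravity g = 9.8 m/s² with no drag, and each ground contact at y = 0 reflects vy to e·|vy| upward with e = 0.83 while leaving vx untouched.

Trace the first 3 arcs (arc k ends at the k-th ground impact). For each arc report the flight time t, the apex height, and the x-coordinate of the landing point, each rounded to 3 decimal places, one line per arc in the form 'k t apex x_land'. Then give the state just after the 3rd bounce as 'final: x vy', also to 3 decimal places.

Arc 1: start y=3.080, vy=10.750 → t=2.450, apex=8.976, x_land=30.042, impact vy=-13.264
  bounce: vy ← 0.83·13.264 = 11.009
Arc 2: start y=0.000, vy=11.009 → t=2.247, apex=6.184, x_land=57.587, impact vy=-11.009
  bounce: vy ← 0.83·11.009 = 9.137
Arc 3: start y=0.000, vy=9.137 → t=1.865, apex=4.260, x_land=80.449, impact vy=-9.137
  bounce: vy ← 0.83·9.137 = 7.584

1 2.450 8.976 30.042
2 2.247 6.184 57.587
3 1.865 4.260 80.449
final: 80.449 7.584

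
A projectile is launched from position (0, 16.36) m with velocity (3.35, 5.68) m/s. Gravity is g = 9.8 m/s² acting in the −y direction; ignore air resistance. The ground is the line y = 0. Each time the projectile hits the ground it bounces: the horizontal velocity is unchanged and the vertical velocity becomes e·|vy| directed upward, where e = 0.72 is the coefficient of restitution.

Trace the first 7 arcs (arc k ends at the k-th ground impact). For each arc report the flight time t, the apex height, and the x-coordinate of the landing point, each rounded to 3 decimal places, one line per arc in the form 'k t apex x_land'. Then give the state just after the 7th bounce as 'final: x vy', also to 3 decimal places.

Arc 1: start y=16.360, vy=5.680 → t=2.497, apex=18.006, x_land=8.363, impact vy=-18.786
  bounce: vy ← 0.72·18.786 = 13.526
Arc 2: start y=0.000, vy=13.526 → t=2.760, apex=9.334, x_land=17.611, impact vy=-13.526
  bounce: vy ← 0.72·13.526 = 9.739
Arc 3: start y=0.000, vy=9.739 → t=1.987, apex=4.839, x_land=24.269, impact vy=-9.739
  bounce: vy ← 0.72·9.739 = 7.012
Arc 4: start y=0.000, vy=7.012 → t=1.431, apex=2.508, x_land=29.063, impact vy=-7.012
  bounce: vy ← 0.72·7.012 = 5.049
Arc 5: start y=0.000, vy=5.049 → t=1.030, apex=1.300, x_land=32.514, impact vy=-5.049
  bounce: vy ← 0.72·5.049 = 3.635
Arc 6: start y=0.000, vy=3.635 → t=0.742, apex=0.674, x_land=34.999, impact vy=-3.635
  bounce: vy ← 0.72·3.635 = 2.617
Arc 7: start y=0.000, vy=2.617 → t=0.534, apex=0.349, x_land=36.789, impact vy=-2.617
  bounce: vy ← 0.72·2.617 = 1.884

1 2.497 18.006 8.363
2 2.760 9.334 17.611
3 1.987 4.839 24.269
4 1.431 2.508 29.063
5 1.030 1.300 32.514
6 0.742 0.674 34.999
7 0.534 0.349 36.789
final: 36.789 1.884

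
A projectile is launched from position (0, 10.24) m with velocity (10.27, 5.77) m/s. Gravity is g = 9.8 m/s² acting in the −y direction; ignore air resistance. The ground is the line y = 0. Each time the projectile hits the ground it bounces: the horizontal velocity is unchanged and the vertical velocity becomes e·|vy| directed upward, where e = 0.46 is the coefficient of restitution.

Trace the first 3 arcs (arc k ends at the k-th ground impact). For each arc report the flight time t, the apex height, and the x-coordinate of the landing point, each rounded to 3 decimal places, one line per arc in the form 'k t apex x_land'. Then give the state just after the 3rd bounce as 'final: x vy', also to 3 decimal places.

Arc 1: start y=10.240, vy=5.770 → t=2.150, apex=11.939, x_land=22.077, impact vy=-15.297
  bounce: vy ← 0.46·15.297 = 7.037
Arc 2: start y=0.000, vy=7.037 → t=1.436, apex=2.526, x_land=36.825, impact vy=-7.037
  bounce: vy ← 0.46·7.037 = 3.237
Arc 3: start y=0.000, vy=3.237 → t=0.661, apex=0.535, x_land=43.610, impact vy=-3.237
  bounce: vy ← 0.46·3.237 = 1.489

1 2.150 11.939 22.077
2 1.436 2.526 36.825
3 0.661 0.535 43.610
final: 43.610 1.489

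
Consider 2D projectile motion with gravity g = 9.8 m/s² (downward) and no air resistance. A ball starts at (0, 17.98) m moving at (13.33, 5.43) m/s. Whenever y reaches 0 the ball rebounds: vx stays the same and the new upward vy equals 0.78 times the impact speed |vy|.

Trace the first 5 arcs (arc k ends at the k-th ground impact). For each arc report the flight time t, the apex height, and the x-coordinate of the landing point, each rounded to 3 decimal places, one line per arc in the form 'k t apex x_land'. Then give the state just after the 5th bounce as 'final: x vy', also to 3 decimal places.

Arc 1: start y=17.980, vy=5.430 → t=2.548, apex=19.484, x_land=33.967, impact vy=-19.542
  bounce: vy ← 0.78·19.542 = 15.243
Arc 2: start y=0.000, vy=15.243 → t=3.111, apex=11.854, x_land=75.434, impact vy=-15.243
  bounce: vy ← 0.78·15.243 = 11.889
Arc 3: start y=0.000, vy=11.889 → t=2.426, apex=7.212, x_land=107.778, impact vy=-11.889
  bounce: vy ← 0.78·11.889 = 9.274
Arc 4: start y=0.000, vy=9.274 → t=1.893, apex=4.388, x_land=133.006, impact vy=-9.274
  bounce: vy ← 0.78·9.274 = 7.234
Arc 5: start y=0.000, vy=7.234 → t=1.476, apex=2.670, x_land=152.684, impact vy=-7.234
  bounce: vy ← 0.78·7.234 = 5.642

1 2.548 19.484 33.967
2 3.111 11.854 75.434
3 2.426 7.212 107.778
4 1.893 4.388 133.006
5 1.476 2.670 152.684
final: 152.684 5.642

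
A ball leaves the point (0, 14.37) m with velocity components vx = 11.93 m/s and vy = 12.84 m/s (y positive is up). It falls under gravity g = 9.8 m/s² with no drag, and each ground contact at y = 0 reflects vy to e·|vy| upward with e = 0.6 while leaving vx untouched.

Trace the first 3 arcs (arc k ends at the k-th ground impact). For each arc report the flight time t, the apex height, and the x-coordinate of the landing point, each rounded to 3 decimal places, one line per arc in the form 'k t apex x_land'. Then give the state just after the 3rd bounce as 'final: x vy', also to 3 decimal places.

1 3.466 22.782 41.354
2 2.587 8.201 72.223
3 1.552 2.952 90.744
final: 90.744 4.564

Arc 1: start y=14.370, vy=12.840 → t=3.466, apex=22.782, x_land=41.354, impact vy=-21.131
  bounce: vy ← 0.6·21.131 = 12.679
Arc 2: start y=0.000, vy=12.679 → t=2.587, apex=8.201, x_land=72.223, impact vy=-12.679
  bounce: vy ← 0.6·12.679 = 7.607
Arc 3: start y=0.000, vy=7.607 → t=1.552, apex=2.952, x_land=90.744, impact vy=-7.607
  bounce: vy ← 0.6·7.607 = 4.564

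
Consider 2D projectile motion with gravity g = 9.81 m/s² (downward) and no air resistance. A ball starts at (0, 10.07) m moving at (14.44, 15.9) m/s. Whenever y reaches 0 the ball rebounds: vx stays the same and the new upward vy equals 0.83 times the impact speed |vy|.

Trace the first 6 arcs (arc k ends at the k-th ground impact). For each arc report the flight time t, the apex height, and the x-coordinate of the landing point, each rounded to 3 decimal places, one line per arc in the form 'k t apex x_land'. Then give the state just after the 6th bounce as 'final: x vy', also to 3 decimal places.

Arc 1: start y=10.070, vy=15.900 → t=3.784, apex=22.955, x_land=54.643, impact vy=-21.222
  bounce: vy ← 0.83·21.222 = 17.614
Arc 2: start y=0.000, vy=17.614 → t=3.591, apex=15.814, x_land=106.499, impact vy=-17.614
  bounce: vy ← 0.83·17.614 = 14.620
Arc 3: start y=0.000, vy=14.620 → t=2.981, apex=10.894, x_land=149.539, impact vy=-14.620
  bounce: vy ← 0.83·14.620 = 12.135
Arc 4: start y=0.000, vy=12.135 → t=2.474, apex=7.505, x_land=185.262, impact vy=-12.135
  bounce: vy ← 0.83·12.135 = 10.072
Arc 5: start y=0.000, vy=10.072 → t=2.053, apex=5.170, x_land=214.913, impact vy=-10.072
  bounce: vy ← 0.83·10.072 = 8.360
Arc 6: start y=0.000, vy=8.360 → t=1.704, apex=3.562, x_land=239.523, impact vy=-8.360
  bounce: vy ← 0.83·8.360 = 6.938

1 3.784 22.955 54.643
2 3.591 15.814 106.499
3 2.981 10.894 149.539
4 2.474 7.505 185.262
5 2.053 5.170 214.913
6 1.704 3.562 239.523
final: 239.523 6.938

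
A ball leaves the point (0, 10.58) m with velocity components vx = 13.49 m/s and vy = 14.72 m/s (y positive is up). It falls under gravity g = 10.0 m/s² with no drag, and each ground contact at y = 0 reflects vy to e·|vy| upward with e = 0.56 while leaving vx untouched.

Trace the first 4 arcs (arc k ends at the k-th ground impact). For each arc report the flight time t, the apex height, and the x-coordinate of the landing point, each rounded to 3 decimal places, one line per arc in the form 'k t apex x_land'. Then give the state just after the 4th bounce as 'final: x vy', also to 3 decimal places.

Arc 1: start y=10.580, vy=14.720 → t=3.541, apex=21.414, x_land=47.775, impact vy=-20.695
  bounce: vy ← 0.56·20.695 = 11.589
Arc 2: start y=0.000, vy=11.589 → t=2.318, apex=6.715, x_land=79.042, impact vy=-11.589
  bounce: vy ← 0.56·11.589 = 6.490
Arc 3: start y=0.000, vy=6.490 → t=1.298, apex=2.106, x_land=96.552, impact vy=-6.490
  bounce: vy ← 0.56·6.490 = 3.634
Arc 4: start y=0.000, vy=3.634 → t=0.727, apex=0.660, x_land=106.357, impact vy=-3.634
  bounce: vy ← 0.56·3.634 = 2.035

1 3.541 21.414 47.775
2 2.318 6.715 79.042
3 1.298 2.106 96.552
4 0.727 0.660 106.357
final: 106.357 2.035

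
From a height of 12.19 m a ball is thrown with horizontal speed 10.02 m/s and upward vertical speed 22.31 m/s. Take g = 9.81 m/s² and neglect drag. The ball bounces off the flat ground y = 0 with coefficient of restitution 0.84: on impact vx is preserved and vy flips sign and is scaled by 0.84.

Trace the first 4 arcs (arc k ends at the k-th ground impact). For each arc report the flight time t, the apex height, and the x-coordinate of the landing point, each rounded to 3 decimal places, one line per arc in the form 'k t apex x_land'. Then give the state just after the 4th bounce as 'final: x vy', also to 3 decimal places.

Arc 1: start y=12.190, vy=22.310 → t=5.041, apex=37.559, x_land=50.515, impact vy=-27.146
  bounce: vy ← 0.84·27.146 = 22.803
Arc 2: start y=0.000, vy=22.803 → t=4.649, apex=26.501, x_land=97.096, impact vy=-22.803
  bounce: vy ← 0.84·22.803 = 19.154
Arc 3: start y=0.000, vy=19.154 → t=3.905, apex=18.699, x_land=136.225, impact vy=-19.154
  bounce: vy ← 0.84·19.154 = 16.090
Arc 4: start y=0.000, vy=16.090 → t=3.280, apex=13.194, x_land=169.093, impact vy=-16.090
  bounce: vy ← 0.84·16.090 = 13.515

1 5.041 37.559 50.515
2 4.649 26.501 97.096
3 3.905 18.699 136.225
4 3.280 13.194 169.093
final: 169.093 13.515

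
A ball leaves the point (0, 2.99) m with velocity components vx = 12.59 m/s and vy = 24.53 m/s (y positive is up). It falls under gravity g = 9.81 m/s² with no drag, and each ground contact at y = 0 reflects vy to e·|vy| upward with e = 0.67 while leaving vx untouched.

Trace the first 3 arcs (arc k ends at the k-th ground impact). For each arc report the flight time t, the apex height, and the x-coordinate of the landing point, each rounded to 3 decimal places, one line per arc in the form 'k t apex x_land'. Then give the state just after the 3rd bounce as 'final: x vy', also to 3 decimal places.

Arc 1: start y=2.990, vy=24.530 → t=5.120, apex=33.659, x_land=64.462, impact vy=-25.698
  bounce: vy ← 0.67·25.698 = 17.218
Arc 2: start y=0.000, vy=17.218 → t=3.510, apex=15.109, x_land=108.655, impact vy=-17.218
  bounce: vy ← 0.67·17.218 = 11.536
Arc 3: start y=0.000, vy=11.536 → t=2.352, apex=6.783, x_land=138.265, impact vy=-11.536
  bounce: vy ← 0.67·11.536 = 7.729

1 5.120 33.659 64.462
2 3.510 15.109 108.655
3 2.352 6.783 138.265
final: 138.265 7.729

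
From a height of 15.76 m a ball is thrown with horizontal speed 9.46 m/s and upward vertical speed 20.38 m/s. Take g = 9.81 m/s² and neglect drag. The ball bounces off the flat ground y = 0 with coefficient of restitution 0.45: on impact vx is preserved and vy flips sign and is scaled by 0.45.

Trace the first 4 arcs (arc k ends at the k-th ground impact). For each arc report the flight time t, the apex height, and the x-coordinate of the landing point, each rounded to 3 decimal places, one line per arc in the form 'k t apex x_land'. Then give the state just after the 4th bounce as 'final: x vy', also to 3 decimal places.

1 4.821 36.929 45.610
2 2.470 7.478 68.972
3 1.111 1.514 79.484
4 0.500 0.307 84.215
final: 84.215 1.104

Arc 1: start y=15.760, vy=20.380 → t=4.821, apex=36.929, x_land=45.610, impact vy=-26.918
  bounce: vy ← 0.45·26.918 = 12.113
Arc 2: start y=0.000, vy=12.113 → t=2.470, apex=7.478, x_land=68.972, impact vy=-12.113
  bounce: vy ← 0.45·12.113 = 5.451
Arc 3: start y=0.000, vy=5.451 → t=1.111, apex=1.514, x_land=79.484, impact vy=-5.451
  bounce: vy ← 0.45·5.451 = 2.453
Arc 4: start y=0.000, vy=2.453 → t=0.500, apex=0.307, x_land=84.215, impact vy=-2.453
  bounce: vy ← 0.45·2.453 = 1.104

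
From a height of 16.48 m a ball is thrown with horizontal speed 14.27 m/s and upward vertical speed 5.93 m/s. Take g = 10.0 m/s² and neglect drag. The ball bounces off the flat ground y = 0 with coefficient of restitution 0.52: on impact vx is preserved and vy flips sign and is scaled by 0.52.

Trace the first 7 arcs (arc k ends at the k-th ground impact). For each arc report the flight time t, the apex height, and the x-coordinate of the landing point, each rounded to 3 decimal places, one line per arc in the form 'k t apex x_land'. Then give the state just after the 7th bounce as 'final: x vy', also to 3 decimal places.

Arc 1: start y=16.480, vy=5.930 → t=2.503, apex=18.238, x_land=35.716, impact vy=-19.099
  bounce: vy ← 0.52·19.099 = 9.931
Arc 2: start y=0.000, vy=9.931 → t=1.986, apex=4.932, x_land=64.060, impact vy=-9.931
  bounce: vy ← 0.52·9.931 = 5.164
Arc 3: start y=0.000, vy=5.164 → t=1.033, apex=1.334, x_land=78.799, impact vy=-5.164
  bounce: vy ← 0.52·5.164 = 2.685
Arc 4: start y=0.000, vy=2.685 → t=0.537, apex=0.361, x_land=86.464, impact vy=-2.685
  bounce: vy ← 0.52·2.685 = 1.396
Arc 5: start y=0.000, vy=1.396 → t=0.279, apex=0.098, x_land=90.449, impact vy=-1.396
  bounce: vy ← 0.52·1.396 = 0.726
Arc 6: start y=0.000, vy=0.726 → t=0.145, apex=0.026, x_land=92.521, impact vy=-0.726
  bounce: vy ← 0.52·0.726 = 0.378
Arc 7: start y=0.000, vy=0.378 → t=0.076, apex=0.007, x_land=93.599, impact vy=-0.378
  bounce: vy ← 0.52·0.378 = 0.196

1 2.503 18.238 35.716
2 1.986 4.932 64.060
3 1.033 1.334 78.799
4 0.537 0.361 86.464
5 0.279 0.098 90.449
6 0.145 0.026 92.521
7 0.076 0.007 93.599
final: 93.599 0.196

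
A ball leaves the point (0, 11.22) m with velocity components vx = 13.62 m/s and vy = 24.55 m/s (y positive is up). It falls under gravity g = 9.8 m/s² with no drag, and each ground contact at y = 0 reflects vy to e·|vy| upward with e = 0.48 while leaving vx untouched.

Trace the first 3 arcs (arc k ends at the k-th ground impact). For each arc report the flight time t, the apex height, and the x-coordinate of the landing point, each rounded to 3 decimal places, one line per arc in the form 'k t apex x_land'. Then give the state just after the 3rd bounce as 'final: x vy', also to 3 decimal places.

1 5.432 41.970 73.981
2 2.810 9.670 112.247
3 1.349 2.228 130.615
final: 130.615 3.172

Arc 1: start y=11.220, vy=24.550 → t=5.432, apex=41.970, x_land=73.981, impact vy=-28.681
  bounce: vy ← 0.48·28.681 = 13.767
Arc 2: start y=0.000, vy=13.767 → t=2.810, apex=9.670, x_land=112.247, impact vy=-13.767
  bounce: vy ← 0.48·13.767 = 6.608
Arc 3: start y=0.000, vy=6.608 → t=1.349, apex=2.228, x_land=130.615, impact vy=-6.608
  bounce: vy ← 0.48·6.608 = 3.172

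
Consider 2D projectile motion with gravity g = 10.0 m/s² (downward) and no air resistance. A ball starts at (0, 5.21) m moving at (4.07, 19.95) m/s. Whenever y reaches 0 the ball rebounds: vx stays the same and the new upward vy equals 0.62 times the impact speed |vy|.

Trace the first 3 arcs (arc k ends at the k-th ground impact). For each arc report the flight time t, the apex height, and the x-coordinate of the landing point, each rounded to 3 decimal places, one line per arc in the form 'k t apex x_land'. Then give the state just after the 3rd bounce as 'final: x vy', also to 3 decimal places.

1 4.236 25.110 17.240
2 2.779 9.652 28.550
3 1.723 3.710 35.562
final: 35.562 5.341

Arc 1: start y=5.210, vy=19.950 → t=4.236, apex=25.110, x_land=17.240, impact vy=-22.410
  bounce: vy ← 0.62·22.410 = 13.894
Arc 2: start y=0.000, vy=13.894 → t=2.779, apex=9.652, x_land=28.550, impact vy=-13.894
  bounce: vy ← 0.62·13.894 = 8.614
Arc 3: start y=0.000, vy=8.614 → t=1.723, apex=3.710, x_land=35.562, impact vy=-8.614
  bounce: vy ← 0.62·8.614 = 5.341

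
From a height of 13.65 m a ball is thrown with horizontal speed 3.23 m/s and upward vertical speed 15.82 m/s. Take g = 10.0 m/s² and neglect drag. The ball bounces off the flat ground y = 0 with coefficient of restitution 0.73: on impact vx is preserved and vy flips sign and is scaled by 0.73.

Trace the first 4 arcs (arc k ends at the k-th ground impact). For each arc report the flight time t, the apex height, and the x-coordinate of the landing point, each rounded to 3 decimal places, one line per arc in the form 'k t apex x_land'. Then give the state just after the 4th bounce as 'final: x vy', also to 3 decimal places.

Arc 1: start y=13.650, vy=15.820 → t=3.870, apex=26.164, x_land=12.499, impact vy=-22.875
  bounce: vy ← 0.73·22.875 = 16.699
Arc 2: start y=0.000, vy=16.699 → t=3.340, apex=13.943, x_land=23.286, impact vy=-16.699
  bounce: vy ← 0.73·16.699 = 12.190
Arc 3: start y=0.000, vy=12.190 → t=2.438, apex=7.430, x_land=31.161, impact vy=-12.190
  bounce: vy ← 0.73·12.190 = 8.899
Arc 4: start y=0.000, vy=8.899 → t=1.780, apex=3.959, x_land=36.909, impact vy=-8.899
  bounce: vy ← 0.73·8.899 = 6.496

1 3.870 26.164 12.499
2 3.340 13.943 23.286
3 2.438 7.430 31.161
4 1.780 3.959 36.909
final: 36.909 6.496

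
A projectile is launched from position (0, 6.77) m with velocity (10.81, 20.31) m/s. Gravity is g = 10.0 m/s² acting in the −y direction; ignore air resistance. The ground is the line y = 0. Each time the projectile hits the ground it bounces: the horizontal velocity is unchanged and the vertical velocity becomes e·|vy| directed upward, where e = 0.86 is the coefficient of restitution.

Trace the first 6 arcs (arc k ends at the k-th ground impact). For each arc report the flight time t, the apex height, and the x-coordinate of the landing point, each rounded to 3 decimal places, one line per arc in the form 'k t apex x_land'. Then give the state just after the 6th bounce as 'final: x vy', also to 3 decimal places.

1 4.372 27.395 47.258
2 4.026 20.261 90.780
3 3.462 14.985 128.208
4 2.978 11.083 160.397
5 2.561 8.197 188.079
6 2.202 6.063 211.885
final: 211.885 9.470

Arc 1: start y=6.770, vy=20.310 → t=4.372, apex=27.395, x_land=47.258, impact vy=-23.407
  bounce: vy ← 0.86·23.407 = 20.130
Arc 2: start y=0.000, vy=20.130 → t=4.026, apex=20.261, x_land=90.780, impact vy=-20.130
  bounce: vy ← 0.86·20.130 = 17.312
Arc 3: start y=0.000, vy=17.312 → t=3.462, apex=14.985, x_land=128.208, impact vy=-17.312
  bounce: vy ← 0.86·17.312 = 14.888
Arc 4: start y=0.000, vy=14.888 → t=2.978, apex=11.083, x_land=160.397, impact vy=-14.888
  bounce: vy ← 0.86·14.888 = 12.804
Arc 5: start y=0.000, vy=12.804 → t=2.561, apex=8.197, x_land=188.079, impact vy=-12.804
  bounce: vy ← 0.86·12.804 = 11.011
Arc 6: start y=0.000, vy=11.011 → t=2.202, apex=6.063, x_land=211.885, impact vy=-11.011
  bounce: vy ← 0.86·11.011 = 9.470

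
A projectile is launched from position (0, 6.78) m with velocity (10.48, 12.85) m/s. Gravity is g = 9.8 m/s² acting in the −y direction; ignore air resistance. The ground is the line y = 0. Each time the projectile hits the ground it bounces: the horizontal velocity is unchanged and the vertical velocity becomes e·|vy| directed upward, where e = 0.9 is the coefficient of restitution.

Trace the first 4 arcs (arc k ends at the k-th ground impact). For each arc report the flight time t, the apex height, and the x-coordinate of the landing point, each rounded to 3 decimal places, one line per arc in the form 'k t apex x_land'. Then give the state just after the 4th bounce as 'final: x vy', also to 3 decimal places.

Arc 1: start y=6.780, vy=12.850 → t=3.073, apex=15.205, x_land=32.202, impact vy=-17.263
  bounce: vy ← 0.9·17.263 = 15.537
Arc 2: start y=0.000, vy=15.537 → t=3.171, apex=12.316, x_land=65.432, impact vy=-15.537
  bounce: vy ← 0.9·15.537 = 13.983
Arc 3: start y=0.000, vy=13.983 → t=2.854, apex=9.976, x_land=95.338, impact vy=-13.983
  bounce: vy ← 0.9·13.983 = 12.585
Arc 4: start y=0.000, vy=12.585 → t=2.568, apex=8.080, x_land=122.254, impact vy=-12.585
  bounce: vy ← 0.9·12.585 = 11.326

1 3.073 15.205 32.202
2 3.171 12.316 65.432
3 2.854 9.976 95.338
4 2.568 8.080 122.254
final: 122.254 11.326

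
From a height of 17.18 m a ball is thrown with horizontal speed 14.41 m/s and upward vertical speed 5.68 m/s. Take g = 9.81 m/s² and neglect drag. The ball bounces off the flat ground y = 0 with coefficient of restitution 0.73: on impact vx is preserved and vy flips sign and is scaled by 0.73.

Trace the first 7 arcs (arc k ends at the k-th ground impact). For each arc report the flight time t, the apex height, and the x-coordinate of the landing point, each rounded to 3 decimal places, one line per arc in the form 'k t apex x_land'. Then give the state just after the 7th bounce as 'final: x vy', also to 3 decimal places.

Arc 1: start y=17.180, vy=5.680 → t=2.538, apex=18.824, x_land=36.573, impact vy=-19.218
  bounce: vy ← 0.73·19.218 = 14.029
Arc 2: start y=0.000, vy=14.029 → t=2.860, apex=10.032, x_land=77.788, impact vy=-14.029
  bounce: vy ← 0.73·14.029 = 10.241
Arc 3: start y=0.000, vy=10.241 → t=2.088, apex=5.346, x_land=107.875, impact vy=-10.241
  bounce: vy ← 0.73·10.241 = 7.476
Arc 4: start y=0.000, vy=7.476 → t=1.524, apex=2.849, x_land=129.839, impact vy=-7.476
  bounce: vy ← 0.73·7.476 = 5.458
Arc 5: start y=0.000, vy=5.458 → t=1.113, apex=1.518, x_land=145.872, impact vy=-5.458
  bounce: vy ← 0.73·5.458 = 3.984
Arc 6: start y=0.000, vy=3.984 → t=0.812, apex=0.809, x_land=157.577, impact vy=-3.984
  bounce: vy ← 0.73·3.984 = 2.908
Arc 7: start y=0.000, vy=2.908 → t=0.593, apex=0.431, x_land=166.121, impact vy=-2.908
  bounce: vy ← 0.73·2.908 = 2.123

1 2.538 18.824 36.573
2 2.860 10.032 77.788
3 2.088 5.346 107.875
4 1.524 2.849 129.839
5 1.113 1.518 145.872
6 0.812 0.809 157.577
7 0.593 0.431 166.121
final: 166.121 2.123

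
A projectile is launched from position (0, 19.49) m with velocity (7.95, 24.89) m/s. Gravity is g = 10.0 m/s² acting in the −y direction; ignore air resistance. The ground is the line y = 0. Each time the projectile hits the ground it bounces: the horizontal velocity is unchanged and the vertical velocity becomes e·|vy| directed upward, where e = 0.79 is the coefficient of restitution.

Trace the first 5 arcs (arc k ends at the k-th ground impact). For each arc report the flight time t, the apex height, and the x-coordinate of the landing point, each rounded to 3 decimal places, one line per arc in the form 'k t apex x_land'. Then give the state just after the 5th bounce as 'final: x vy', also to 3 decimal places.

Arc 1: start y=19.490, vy=24.890 → t=5.666, apex=50.466, x_land=45.044, impact vy=-31.770
  bounce: vy ← 0.79·31.770 = 25.098
Arc 2: start y=0.000, vy=25.098 → t=5.020, apex=31.496, x_land=84.950, impact vy=-25.098
  bounce: vy ← 0.79·25.098 = 19.827
Arc 3: start y=0.000, vy=19.827 → t=3.965, apex=19.656, x_land=116.476, impact vy=-19.827
  bounce: vy ← 0.79·19.827 = 15.664
Arc 4: start y=0.000, vy=15.664 → t=3.133, apex=12.268, x_land=141.381, impact vy=-15.664
  bounce: vy ← 0.79·15.664 = 12.374
Arc 5: start y=0.000, vy=12.374 → t=2.475, apex=7.656, x_land=161.056, impact vy=-12.374
  bounce: vy ← 0.79·12.374 = 9.776

1 5.666 50.466 45.044
2 5.020 31.496 84.950
3 3.965 19.656 116.476
4 3.133 12.268 141.381
5 2.475 7.656 161.056
final: 161.056 9.776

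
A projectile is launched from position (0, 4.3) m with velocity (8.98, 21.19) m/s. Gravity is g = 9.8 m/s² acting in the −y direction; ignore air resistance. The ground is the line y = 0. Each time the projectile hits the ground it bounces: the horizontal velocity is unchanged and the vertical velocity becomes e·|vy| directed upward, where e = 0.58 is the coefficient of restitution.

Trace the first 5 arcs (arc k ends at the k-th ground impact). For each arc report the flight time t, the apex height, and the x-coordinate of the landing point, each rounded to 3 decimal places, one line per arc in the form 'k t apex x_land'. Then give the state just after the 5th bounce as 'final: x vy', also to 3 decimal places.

Arc 1: start y=4.300, vy=21.190 → t=4.519, apex=27.209, x_land=40.578, impact vy=-23.093
  bounce: vy ← 0.58·23.093 = 13.394
Arc 2: start y=0.000, vy=13.394 → t=2.733, apex=9.153, x_land=65.125, impact vy=-13.394
  bounce: vy ← 0.58·13.394 = 7.769
Arc 3: start y=0.000, vy=7.769 → t=1.585, apex=3.079, x_land=79.362, impact vy=-7.769
  bounce: vy ← 0.58·7.769 = 4.506
Arc 4: start y=0.000, vy=4.506 → t=0.920, apex=1.036, x_land=87.619, impact vy=-4.506
  bounce: vy ← 0.58·4.506 = 2.613
Arc 5: start y=0.000, vy=2.613 → t=0.533, apex=0.348, x_land=92.408, impact vy=-2.613
  bounce: vy ← 0.58·2.613 = 1.516

1 4.519 27.209 40.578
2 2.733 9.153 65.125
3 1.585 3.079 79.362
4 0.920 1.036 87.619
5 0.533 0.348 92.408
final: 92.408 1.516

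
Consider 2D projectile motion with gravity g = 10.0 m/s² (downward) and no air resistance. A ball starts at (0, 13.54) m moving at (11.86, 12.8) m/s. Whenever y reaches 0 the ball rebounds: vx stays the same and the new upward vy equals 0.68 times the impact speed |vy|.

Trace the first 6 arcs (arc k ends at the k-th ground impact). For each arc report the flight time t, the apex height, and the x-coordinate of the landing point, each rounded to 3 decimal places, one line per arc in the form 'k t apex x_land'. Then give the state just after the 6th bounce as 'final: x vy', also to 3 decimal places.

1 3.365 21.732 39.907
2 2.835 10.049 73.534
3 1.928 4.647 96.400
4 1.311 2.149 111.949
5 0.892 0.994 122.523
6 0.606 0.459 129.712
final: 129.712 2.061

Arc 1: start y=13.540, vy=12.800 → t=3.365, apex=21.732, x_land=39.907, impact vy=-20.848
  bounce: vy ← 0.68·20.848 = 14.177
Arc 2: start y=0.000, vy=14.177 → t=2.835, apex=10.049, x_land=73.534, impact vy=-14.177
  bounce: vy ← 0.68·14.177 = 9.640
Arc 3: start y=0.000, vy=9.640 → t=1.928, apex=4.647, x_land=96.400, impact vy=-9.640
  bounce: vy ← 0.68·9.640 = 6.555
Arc 4: start y=0.000, vy=6.555 → t=1.311, apex=2.149, x_land=111.949, impact vy=-6.555
  bounce: vy ← 0.68·6.555 = 4.458
Arc 5: start y=0.000, vy=4.458 → t=0.892, apex=0.994, x_land=122.523, impact vy=-4.458
  bounce: vy ← 0.68·4.458 = 3.031
Arc 6: start y=0.000, vy=3.031 → t=0.606, apex=0.459, x_land=129.712, impact vy=-3.031
  bounce: vy ← 0.68·3.031 = 2.061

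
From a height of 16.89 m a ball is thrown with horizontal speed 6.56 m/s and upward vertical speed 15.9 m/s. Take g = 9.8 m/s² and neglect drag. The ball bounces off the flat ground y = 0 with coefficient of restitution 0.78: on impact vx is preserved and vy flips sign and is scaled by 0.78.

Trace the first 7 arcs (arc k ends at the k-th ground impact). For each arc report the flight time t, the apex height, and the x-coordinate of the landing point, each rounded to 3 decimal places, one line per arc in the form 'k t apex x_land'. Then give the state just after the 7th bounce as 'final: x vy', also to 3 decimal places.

Arc 1: start y=16.890, vy=15.900 → t=4.088, apex=29.788, x_land=26.818, impact vy=-24.163
  bounce: vy ← 0.78·24.163 = 18.847
Arc 2: start y=0.000, vy=18.847 → t=3.846, apex=18.123, x_land=52.050, impact vy=-18.847
  bounce: vy ← 0.78·18.847 = 14.701
Arc 3: start y=0.000, vy=14.701 → t=3.000, apex=11.026, x_land=71.731, impact vy=-14.701
  bounce: vy ← 0.78·14.701 = 11.467
Arc 4: start y=0.000, vy=11.467 → t=2.340, apex=6.708, x_land=87.082, impact vy=-11.467
  bounce: vy ← 0.78·11.467 = 8.944
Arc 5: start y=0.000, vy=8.944 → t=1.825, apex=4.081, x_land=99.056, impact vy=-8.944
  bounce: vy ← 0.78·8.944 = 6.976
Arc 6: start y=0.000, vy=6.976 → t=1.424, apex=2.483, x_land=108.396, impact vy=-6.976
  bounce: vy ← 0.78·6.976 = 5.442
Arc 7: start y=0.000, vy=5.442 → t=1.111, apex=1.511, x_land=115.681, impact vy=-5.442
  bounce: vy ← 0.78·5.442 = 4.244

1 4.088 29.788 26.818
2 3.846 18.123 52.050
3 3.000 11.026 71.731
4 2.340 6.708 87.082
5 1.825 4.081 99.056
6 1.424 2.483 108.396
7 1.111 1.511 115.681
final: 115.681 4.244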